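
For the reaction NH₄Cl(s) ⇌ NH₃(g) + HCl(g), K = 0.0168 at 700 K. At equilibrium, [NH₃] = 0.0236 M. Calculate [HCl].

(NH₄Cl is a pure solid — omitted from K.)
At equilibrium, K = [NH₃]·[HCl] = 0.0168.
(0.0236)·([HCl]) = 0.0168
[HCl] = 0.712 M

[HCl] = 0.712 M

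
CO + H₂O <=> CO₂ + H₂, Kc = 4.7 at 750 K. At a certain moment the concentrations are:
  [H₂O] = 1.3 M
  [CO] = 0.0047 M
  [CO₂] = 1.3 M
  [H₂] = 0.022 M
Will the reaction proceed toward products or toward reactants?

Qc = [CO₂]·[H₂] / ([CO]·[H₂O]) = (1.3)·(0.022) / ((0.0047)·(1.3)) = 4.7
Qc = 4.7 = Kc, so the system is already at equilibrium.

neither direction; the system is at equilibrium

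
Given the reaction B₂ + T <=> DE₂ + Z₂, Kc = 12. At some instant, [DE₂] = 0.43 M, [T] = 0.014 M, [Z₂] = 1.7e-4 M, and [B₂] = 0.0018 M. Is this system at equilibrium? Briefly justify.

no; Q < K, reaction proceeds forward

Qc = [DE₂]·[Z₂] / ([B₂]·[T]) = (0.43)·(1.7e-4) / ((0.0018)·(0.014)) = 2.9
Qc = 2.9 < Kc = 12: net forward reaction.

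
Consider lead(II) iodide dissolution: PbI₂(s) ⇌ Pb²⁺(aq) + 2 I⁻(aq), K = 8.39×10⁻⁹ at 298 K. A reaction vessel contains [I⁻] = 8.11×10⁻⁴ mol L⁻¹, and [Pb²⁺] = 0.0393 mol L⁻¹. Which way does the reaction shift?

(PbI₂ is a pure solid — omitted from Q.)
Q = [Pb²⁺]·[I⁻]² = (0.0393)·(8.11×10⁻⁴)² = 2.58×10⁻⁸
Q = 2.58×10⁻⁸ > K = 8.39×10⁻⁹, so the reverse reaction proceeds.

reverse (toward reactants)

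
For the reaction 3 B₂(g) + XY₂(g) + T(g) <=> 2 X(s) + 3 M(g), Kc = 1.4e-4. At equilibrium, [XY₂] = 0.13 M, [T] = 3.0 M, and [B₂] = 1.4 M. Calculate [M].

[M] = 0.053 M

(X is a pure solid — omitted from Kc.)
At equilibrium, Kc = [M]³ / ([B₂]³·[XY₂]·[T]) = 1.4e-4.
([M])³ / ((1.4)³·(0.13)·(3.0)) = 1.4e-4
[M]³ = 1.50e-4 ⇒ [M] = 0.053 M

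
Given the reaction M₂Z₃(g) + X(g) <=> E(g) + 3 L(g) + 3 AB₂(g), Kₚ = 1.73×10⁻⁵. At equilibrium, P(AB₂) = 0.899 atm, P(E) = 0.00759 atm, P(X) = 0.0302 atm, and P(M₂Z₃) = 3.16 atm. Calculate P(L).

At equilibrium, Kₚ = P(E)·P(L)³·P(AB₂)³ / (P(M₂Z₃)·P(X)) = 1.73×10⁻⁵.
(0.00759)·(P(L))³·(0.899)³ / ((3.16)·(0.0302)) = 1.73×10⁻⁵
P(L)³ = 2.99×10⁻⁴ ⇒ P(L) = 0.0669 atm

P(L) = 0.0669 atm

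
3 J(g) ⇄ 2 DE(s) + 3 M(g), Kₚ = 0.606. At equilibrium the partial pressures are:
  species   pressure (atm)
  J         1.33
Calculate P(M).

(DE is a pure solid — omitted from Kₚ.)
At equilibrium, Kₚ = P(M)³ / P(J)³ = 0.606.
(P(M))³ / (1.33)³ = 0.606
P(M)³ = 1.43 ⇒ P(M) = 1.13 atm

P(M) = 1.13 atm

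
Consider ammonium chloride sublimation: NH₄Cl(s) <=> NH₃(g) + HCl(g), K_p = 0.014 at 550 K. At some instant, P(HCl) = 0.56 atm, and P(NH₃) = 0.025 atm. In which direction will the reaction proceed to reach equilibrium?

neither direction; the system is at equilibrium

(NH₄Cl is a pure solid — omitted from Q_p.)
Q_p = P(NH₃)·P(HCl) = (0.025)·(0.56) = 0.014
Q_p = 0.014 = K_p, so the system is already at equilibrium.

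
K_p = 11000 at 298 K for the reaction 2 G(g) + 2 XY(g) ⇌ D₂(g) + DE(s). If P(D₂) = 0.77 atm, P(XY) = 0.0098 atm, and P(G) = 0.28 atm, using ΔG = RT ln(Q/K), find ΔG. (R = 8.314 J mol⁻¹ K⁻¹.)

(DE is a pure solid — omitted from Q_p.)
Q_p = P(D₂) / (P(G)²·P(XY)²) = (0.77) / ((0.28)²·(0.0098)²) = 1.02×10⁵
ΔG = RT ln(Q_p/K_p) = (8.314 J mol⁻¹ K⁻¹)(298 K) × ln(1.02×10⁵/11000)
   = (2.478 kJ/mol)(2.227) = 5.52 kJ/mol
ΔG > 0, so the forward reaction is non-spontaneous (proceeds in reverse).

ΔG = 5.52 kJ/mol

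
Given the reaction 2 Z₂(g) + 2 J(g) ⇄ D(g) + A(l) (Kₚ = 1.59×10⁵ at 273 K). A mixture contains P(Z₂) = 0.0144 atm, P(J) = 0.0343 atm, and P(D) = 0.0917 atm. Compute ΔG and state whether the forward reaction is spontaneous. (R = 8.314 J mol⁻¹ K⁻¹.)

(A is a pure liquid — omitted from Qₚ.)
Qₚ = P(D) / (P(Z₂)²·P(J)²) = (0.0917) / ((0.0144)²·(0.0343)²) = 3.76×10⁵
ΔG = RT ln(Qₚ/Kₚ) = (8.314 J mol⁻¹ K⁻¹)(273 K) × ln(3.76×10⁵/1.59×10⁵)
   = (2.270 kJ/mol)(0.8607) = 1.95 kJ/mol
ΔG > 0, so the forward reaction is non-spontaneous (proceeds in reverse).

ΔG = 1.95 kJ/mol; the forward reaction is non-spontaneous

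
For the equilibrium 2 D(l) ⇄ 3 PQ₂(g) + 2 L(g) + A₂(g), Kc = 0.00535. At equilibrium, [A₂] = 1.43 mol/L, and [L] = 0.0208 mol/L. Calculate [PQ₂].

(D is a pure liquid — omitted from Kc.)
At equilibrium, Kc = [PQ₂]³·[L]²·[A₂] = 0.00535.
([PQ₂])³·(0.0208)²·(1.43) = 0.00535
[PQ₂]³ = 8.65 ⇒ [PQ₂] = 2.05 mol/L

[PQ₂] = 2.05 mol/L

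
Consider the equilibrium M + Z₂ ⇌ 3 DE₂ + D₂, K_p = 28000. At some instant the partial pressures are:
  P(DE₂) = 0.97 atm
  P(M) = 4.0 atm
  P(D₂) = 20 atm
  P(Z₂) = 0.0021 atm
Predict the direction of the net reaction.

forward (toward products)

Q_p = P(DE₂)³·P(D₂) / (P(M)·P(Z₂)) = (0.97)³·(20) / ((4.0)·(0.0021)) = 2200
Q_p = 2200 < K_p = 28000, so the forward reaction proceeds.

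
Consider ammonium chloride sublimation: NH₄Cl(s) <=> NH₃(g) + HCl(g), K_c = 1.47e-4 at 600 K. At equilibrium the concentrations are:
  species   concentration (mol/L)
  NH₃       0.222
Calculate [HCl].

[HCl] = 6.62e-4 mol/L

(NH₄Cl is a pure solid — omitted from K_c.)
At equilibrium, K_c = [NH₃]·[HCl] = 1.47e-4.
(0.222)·([HCl]) = 1.47e-4
[HCl] = 6.62e-4 mol/L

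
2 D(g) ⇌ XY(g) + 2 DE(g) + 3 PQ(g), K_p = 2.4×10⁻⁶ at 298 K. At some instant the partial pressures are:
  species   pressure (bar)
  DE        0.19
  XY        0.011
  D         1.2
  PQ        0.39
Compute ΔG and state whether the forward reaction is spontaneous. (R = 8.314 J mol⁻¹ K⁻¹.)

ΔG = 4.76 kJ/mol; the forward reaction is non-spontaneous

Q_p = P(XY)·P(DE)²·P(PQ)³ / P(D)² = (0.011)·(0.19)²·(0.39)³ / (1.2)² = 1.64×10⁻⁵
ΔG = RT ln(Q_p/K_p) = (8.314 J mol⁻¹ K⁻¹)(298 K) × ln(1.64×10⁻⁵/2.4×10⁻⁶)
   = (2.478 kJ/mol)(1.922) = 4.76 kJ/mol
ΔG > 0, so the forward reaction is non-spontaneous (proceeds in reverse).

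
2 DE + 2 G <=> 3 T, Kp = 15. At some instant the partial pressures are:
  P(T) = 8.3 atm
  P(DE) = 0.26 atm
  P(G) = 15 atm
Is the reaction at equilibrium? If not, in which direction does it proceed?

Qp = P(T)³ / (P(DE)²·P(G)²) = (8.3)³ / ((0.26)²·(15)²) = 38
Qp = 38 > Kp = 15, so the reverse reaction proceeds.

to the left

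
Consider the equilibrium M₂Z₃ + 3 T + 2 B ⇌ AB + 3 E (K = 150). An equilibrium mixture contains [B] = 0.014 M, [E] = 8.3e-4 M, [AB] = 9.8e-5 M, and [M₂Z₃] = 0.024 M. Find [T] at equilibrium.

[T] = 4.3e-4 M

At equilibrium, K = [AB]·[E]³ / ([M₂Z₃]·[T]³·[B]²) = 150.
(9.8e-5)·(8.3e-4)³ / ((0.024)·([T])³·(0.014)²) = 150
[T]³ = 7.94e-11 ⇒ [T] = 4.3e-4 M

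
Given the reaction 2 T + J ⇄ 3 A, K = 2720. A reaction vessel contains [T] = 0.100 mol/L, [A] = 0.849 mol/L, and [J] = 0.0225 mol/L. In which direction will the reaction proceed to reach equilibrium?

no net change (already at equilibrium)

Q = [A]³ / ([T]²·[J]) = (0.849)³ / ((0.100)²·(0.0225)) = 2720
Q = 2720 = K, so the system is already at equilibrium.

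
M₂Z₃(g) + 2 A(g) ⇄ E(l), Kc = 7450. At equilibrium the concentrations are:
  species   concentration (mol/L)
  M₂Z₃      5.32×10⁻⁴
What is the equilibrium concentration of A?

(E is a pure liquid — omitted from Kc.)
At equilibrium, Kc = 1 / ([M₂Z₃]·[A]²) = 7450.
1 / ((5.32×10⁻⁴)·([A])²) = 7450
[A]² = 0.252 ⇒ [A] = 0.502 mol/L

[A] = 0.502 mol/L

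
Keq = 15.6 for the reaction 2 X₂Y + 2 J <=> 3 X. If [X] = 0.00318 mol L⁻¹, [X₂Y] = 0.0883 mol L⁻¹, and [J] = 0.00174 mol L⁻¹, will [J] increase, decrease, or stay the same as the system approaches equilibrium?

Q = [X]³ / ([X₂Y]²·[J]²) = (0.00318)³ / ((0.0883)²·(0.00174)²) = 1.36
Q = 1.36 < Keq = 15.6: net forward reaction.
J is a reactant, so it decreases.

decrease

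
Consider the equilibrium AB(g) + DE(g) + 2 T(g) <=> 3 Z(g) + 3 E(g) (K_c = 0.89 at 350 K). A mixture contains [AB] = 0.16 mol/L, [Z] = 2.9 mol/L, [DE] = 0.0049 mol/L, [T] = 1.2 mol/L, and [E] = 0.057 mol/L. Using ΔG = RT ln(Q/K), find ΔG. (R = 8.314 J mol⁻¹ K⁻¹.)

Q_c = [Z]³·[E]³ / ([AB]·[DE]·[T]²) = (2.9)³·(0.057)³ / ((0.16)·(0.0049)·(1.2)²) = 4.00
ΔG = RT ln(Q_c/K_c) = (8.314 J mol⁻¹ K⁻¹)(350 K) × ln(4.00/0.89)
   = (2.910 kJ/mol)(1.503) = 4.37 kJ/mol
ΔG > 0, so the forward reaction is non-spontaneous (proceeds in reverse).

ΔG = 4.37 kJ/mol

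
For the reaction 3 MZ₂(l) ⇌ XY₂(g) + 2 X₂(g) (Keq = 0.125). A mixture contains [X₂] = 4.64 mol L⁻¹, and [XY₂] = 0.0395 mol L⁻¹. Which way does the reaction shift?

(MZ₂ is a pure liquid — omitted from Q.)
Q = [XY₂]·[X₂]² = (0.0395)·(4.64)² = 0.850
Q = 0.850 > Keq = 0.125, so the reverse reaction proceeds.

reverse (toward reactants)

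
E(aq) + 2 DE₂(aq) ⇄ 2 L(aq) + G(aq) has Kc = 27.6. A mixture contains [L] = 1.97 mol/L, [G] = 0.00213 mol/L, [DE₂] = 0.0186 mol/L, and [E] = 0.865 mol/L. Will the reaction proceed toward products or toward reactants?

Qc = [L]²·[G] / ([E]·[DE₂]²) = (1.97)²·(0.00213) / ((0.865)·(0.0186)²) = 27.6
Qc = 27.6 = Kc, so the system is already at equilibrium.

no net change (already at equilibrium)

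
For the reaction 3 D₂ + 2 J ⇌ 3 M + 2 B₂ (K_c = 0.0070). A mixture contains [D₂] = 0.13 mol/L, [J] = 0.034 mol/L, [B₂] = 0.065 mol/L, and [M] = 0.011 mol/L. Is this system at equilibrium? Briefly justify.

Q_c = [M]³·[B₂]² / ([D₂]³·[J]²) = (0.011)³·(0.065)² / ((0.13)³·(0.034)²) = 0.0022
Q_c = 0.0022 < K_c = 0.0070: net forward reaction.

no; Q < K, reaction proceeds forward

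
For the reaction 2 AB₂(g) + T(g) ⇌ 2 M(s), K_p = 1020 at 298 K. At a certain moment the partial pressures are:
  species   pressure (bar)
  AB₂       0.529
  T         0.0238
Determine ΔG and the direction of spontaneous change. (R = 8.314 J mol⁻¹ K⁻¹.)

(M is a pure solid — omitted from Q_p.)
Q_p = 1 / (P(AB₂)²·P(T)) = 1 / ((0.529)²·(0.0238)) = 150
ΔG = RT ln(Q_p/K_p) = (8.314 J mol⁻¹ K⁻¹)(298 K) × ln(150/1020)
   = (2.478 kJ/mol)(-1.917) = -4.75 kJ/mol
ΔG < 0, so the forward reaction is spontaneous (proceeds forward).

ΔG = -4.75 kJ/mol; the forward reaction is spontaneous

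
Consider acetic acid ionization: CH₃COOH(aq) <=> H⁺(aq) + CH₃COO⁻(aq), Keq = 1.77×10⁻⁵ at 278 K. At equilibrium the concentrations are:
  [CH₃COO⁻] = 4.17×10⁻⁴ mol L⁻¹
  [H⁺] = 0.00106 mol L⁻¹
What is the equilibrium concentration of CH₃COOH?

[CH₃COOH] = 0.0250 mol L⁻¹

At equilibrium, Keq = [H⁺]·[CH₃COO⁻] / [CH₃COOH] = 1.77×10⁻⁵.
(0.00106)·(4.17×10⁻⁴) / ([CH₃COOH]) = 1.77×10⁻⁵
[CH₃COOH] = 0.0250 mol L⁻¹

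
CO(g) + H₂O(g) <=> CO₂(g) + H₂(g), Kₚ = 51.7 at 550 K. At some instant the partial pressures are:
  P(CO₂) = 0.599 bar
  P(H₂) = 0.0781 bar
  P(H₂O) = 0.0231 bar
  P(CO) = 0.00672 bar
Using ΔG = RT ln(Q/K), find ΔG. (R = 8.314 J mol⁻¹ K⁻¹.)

Qₚ = P(CO₂)·P(H₂) / (P(CO)·P(H₂O)) = (0.599)·(0.0781) / ((0.00672)·(0.0231)) = 301
ΔG = RT ln(Qₚ/Kₚ) = (8.314 J mol⁻¹ K⁻¹)(550 K) × ln(301/51.7)
   = (4.573 kJ/mol)(1.762) = 8.06 kJ/mol
ΔG > 0, so the forward reaction is non-spontaneous (proceeds in reverse).

ΔG = 8.06 kJ/mol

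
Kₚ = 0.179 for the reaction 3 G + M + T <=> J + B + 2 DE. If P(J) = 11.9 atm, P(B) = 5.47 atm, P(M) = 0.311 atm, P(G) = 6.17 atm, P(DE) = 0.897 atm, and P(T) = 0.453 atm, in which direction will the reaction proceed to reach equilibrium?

in the reverse direction

Qₚ = P(J)·P(B)·P(DE)² / (P(G)³·P(M)·P(T)) = (11.9)·(5.47)·(0.897)² / ((6.17)³·(0.311)·(0.453)) = 1.58
Qₚ = 1.58 > Kₚ = 0.179, so the reverse reaction proceeds.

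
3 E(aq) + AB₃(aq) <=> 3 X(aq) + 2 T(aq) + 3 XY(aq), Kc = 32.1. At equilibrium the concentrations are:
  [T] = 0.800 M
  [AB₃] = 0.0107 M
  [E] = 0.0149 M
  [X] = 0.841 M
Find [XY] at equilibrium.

[XY] = 0.0144 M

At equilibrium, Kc = [X]³·[T]²·[XY]³ / ([E]³·[AB₃]) = 32.1.
(0.841)³·(0.800)²·([XY])³ / ((0.0149)³·(0.0107)) = 32.1
[XY]³ = 2.98×10⁻⁶ ⇒ [XY] = 0.0144 M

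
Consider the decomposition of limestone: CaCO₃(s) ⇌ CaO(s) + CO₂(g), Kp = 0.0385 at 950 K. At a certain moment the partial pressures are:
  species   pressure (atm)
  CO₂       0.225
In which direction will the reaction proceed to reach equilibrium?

(CaCO₃, CaO are pure solids — omitted from Qp.)
Qp = P(CO₂) = 0.225
Qp = 0.225 > Kp = 0.0385, so the reverse reaction proceeds.

in the reverse direction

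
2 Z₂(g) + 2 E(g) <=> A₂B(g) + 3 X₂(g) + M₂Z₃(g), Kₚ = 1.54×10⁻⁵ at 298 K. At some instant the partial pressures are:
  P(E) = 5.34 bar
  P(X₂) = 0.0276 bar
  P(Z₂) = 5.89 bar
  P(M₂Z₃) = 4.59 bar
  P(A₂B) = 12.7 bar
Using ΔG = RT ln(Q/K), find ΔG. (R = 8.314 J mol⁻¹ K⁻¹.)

ΔG = -6.24 kJ/mol

Qₚ = P(A₂B)·P(X₂)³·P(M₂Z₃) / (P(Z₂)²·P(E)²) = (12.7)·(0.0276)³·(4.59) / ((5.89)²·(5.34)²) = 1.24×10⁻⁶
ΔG = RT ln(Qₚ/Kₚ) = (8.314 J mol⁻¹ K⁻¹)(298 K) × ln(1.24×10⁻⁶/1.54×10⁻⁵)
   = (2.478 kJ/mol)(-2.519) = -6.24 kJ/mol
ΔG < 0, so the forward reaction is spontaneous (proceeds forward).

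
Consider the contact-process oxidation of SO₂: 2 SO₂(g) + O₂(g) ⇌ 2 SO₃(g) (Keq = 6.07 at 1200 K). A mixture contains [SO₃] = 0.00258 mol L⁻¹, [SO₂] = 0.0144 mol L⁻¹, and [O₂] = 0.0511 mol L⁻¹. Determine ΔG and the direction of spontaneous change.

ΔG = -22.6 kJ/mol; the forward reaction is spontaneous

Q = [SO₃]² / ([SO₂]²·[O₂]) = (0.00258)² / ((0.0144)²·(0.0511)) = 0.628
ΔG = RT ln(Q/Keq) = (8.314 J mol⁻¹ K⁻¹)(1200 K) × ln(0.628/6.07)
   = (9.977 kJ/mol)(-2.269) = -22.6 kJ/mol
ΔG < 0, so the forward reaction is spontaneous (proceeds forward).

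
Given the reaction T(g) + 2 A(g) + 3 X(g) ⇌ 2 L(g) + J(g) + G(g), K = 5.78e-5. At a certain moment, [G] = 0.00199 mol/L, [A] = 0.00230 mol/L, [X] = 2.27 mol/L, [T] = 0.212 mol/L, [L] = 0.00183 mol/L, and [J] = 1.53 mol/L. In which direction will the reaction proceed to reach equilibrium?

reverse (toward reactants)

Q = [L]²·[J]·[G] / ([T]·[A]²·[X]³) = (0.00183)²·(1.53)·(0.00199) / ((0.212)·(0.00230)²·(2.27)³) = 7.77e-4
Q = 7.77e-4 > K = 5.78e-5, so the reverse reaction proceeds.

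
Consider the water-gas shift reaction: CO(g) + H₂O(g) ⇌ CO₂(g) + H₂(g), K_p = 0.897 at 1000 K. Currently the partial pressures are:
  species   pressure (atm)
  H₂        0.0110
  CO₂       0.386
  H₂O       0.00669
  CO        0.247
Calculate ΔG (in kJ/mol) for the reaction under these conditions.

Q_p = P(CO₂)·P(H₂) / (P(CO)·P(H₂O)) = (0.386)·(0.0110) / ((0.247)·(0.00669)) = 2.57
ΔG = RT ln(Q_p/K_p) = (8.314 J mol⁻¹ K⁻¹)(1000 K) × ln(2.57/0.897)
   = (8.314 kJ/mol)(1.053) = 8.75 kJ/mol
ΔG > 0, so the forward reaction is non-spontaneous (proceeds in reverse).

ΔG = 8.75 kJ/mol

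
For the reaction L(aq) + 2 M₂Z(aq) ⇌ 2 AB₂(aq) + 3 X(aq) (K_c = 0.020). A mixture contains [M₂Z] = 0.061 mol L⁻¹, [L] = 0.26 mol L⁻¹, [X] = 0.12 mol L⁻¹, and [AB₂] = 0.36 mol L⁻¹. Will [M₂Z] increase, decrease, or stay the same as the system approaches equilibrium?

Q_c = [AB₂]²·[X]³ / ([L]·[M₂Z]²) = (0.36)²·(0.12)³ / ((0.26)·(0.061)²) = 0.23
Q_c = 0.23 > K_c = 0.020: net reverse reaction.
M₂Z is a reactant, so it increases.

increase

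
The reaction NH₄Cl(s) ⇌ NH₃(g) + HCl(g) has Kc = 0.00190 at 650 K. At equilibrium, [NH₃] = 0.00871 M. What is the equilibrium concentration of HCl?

(NH₄Cl is a pure solid — omitted from Kc.)
At equilibrium, Kc = [NH₃]·[HCl] = 0.00190.
(0.00871)·([HCl]) = 0.00190
[HCl] = 0.218 M

[HCl] = 0.218 M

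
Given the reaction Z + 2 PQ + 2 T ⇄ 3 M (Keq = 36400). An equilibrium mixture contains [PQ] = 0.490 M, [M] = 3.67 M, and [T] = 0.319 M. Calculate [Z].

[Z] = 0.0556 M

At equilibrium, Keq = [M]³ / ([Z]·[PQ]²·[T]²) = 36400.
(3.67)³ / (([Z])·(0.490)²·(0.319)²) = 36400
[Z] = 0.0556 M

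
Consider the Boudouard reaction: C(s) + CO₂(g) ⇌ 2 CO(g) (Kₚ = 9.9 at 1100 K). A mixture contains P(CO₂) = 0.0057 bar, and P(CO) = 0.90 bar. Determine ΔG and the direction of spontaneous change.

(C is a pure solid — omitted from Qₚ.)
Qₚ = P(CO)² / P(CO₂) = (0.90)² / (0.0057) = 142
ΔG = RT ln(Qₚ/Kₚ) = (8.314 J mol⁻¹ K⁻¹)(1100 K) × ln(142/9.9)
   = (9.145 kJ/mol)(2.663) = 24.4 kJ/mol
ΔG > 0, so the forward reaction is non-spontaneous (proceeds in reverse).

ΔG = 24.4 kJ/mol; the forward reaction is non-spontaneous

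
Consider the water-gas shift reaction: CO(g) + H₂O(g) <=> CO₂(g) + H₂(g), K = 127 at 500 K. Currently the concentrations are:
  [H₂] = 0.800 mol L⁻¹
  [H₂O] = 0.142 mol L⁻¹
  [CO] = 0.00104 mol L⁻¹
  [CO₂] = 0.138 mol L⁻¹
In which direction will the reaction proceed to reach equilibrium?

Q = [CO₂]·[H₂] / ([CO]·[H₂O]) = (0.138)·(0.800) / ((0.00104)·(0.142)) = 748
Q = 748 > K = 127, so the reverse reaction proceeds.

to the left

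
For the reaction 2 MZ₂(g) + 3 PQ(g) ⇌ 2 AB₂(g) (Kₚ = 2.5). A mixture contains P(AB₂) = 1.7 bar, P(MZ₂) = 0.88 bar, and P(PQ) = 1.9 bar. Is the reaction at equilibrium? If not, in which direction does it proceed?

to the right

Qₚ = P(AB₂)² / (P(MZ₂)²·P(PQ)³) = (1.7)² / ((0.88)²·(1.9)³) = 0.54
Qₚ = 0.54 < Kₚ = 2.5, so the forward reaction proceeds.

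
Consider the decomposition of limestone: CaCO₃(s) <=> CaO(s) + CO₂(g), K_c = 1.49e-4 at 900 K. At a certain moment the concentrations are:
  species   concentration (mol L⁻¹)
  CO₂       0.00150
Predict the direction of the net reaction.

toward reactants

(CaCO₃, CaO are pure solids — omitted from Q_c.)
Q_c = [CO₂] = 0.00150
Q_c = 0.00150 > K_c = 1.49e-4, so the reverse reaction proceeds.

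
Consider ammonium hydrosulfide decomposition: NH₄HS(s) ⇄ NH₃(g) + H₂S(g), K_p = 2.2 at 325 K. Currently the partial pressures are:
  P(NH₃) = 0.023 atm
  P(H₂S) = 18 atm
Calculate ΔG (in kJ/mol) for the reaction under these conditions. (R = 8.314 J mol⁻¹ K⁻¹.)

ΔG = -4.51 kJ/mol

(NH₄HS is a pure solid — omitted from Q_p.)
Q_p = P(NH₃)·P(H₂S) = (0.023)·(18) = 0.414
ΔG = RT ln(Q_p/K_p) = (8.314 J mol⁻¹ K⁻¹)(325 K) × ln(0.414/2.2)
   = (2.702 kJ/mol)(-1.670) = -4.51 kJ/mol
ΔG < 0, so the forward reaction is spontaneous (proceeds forward).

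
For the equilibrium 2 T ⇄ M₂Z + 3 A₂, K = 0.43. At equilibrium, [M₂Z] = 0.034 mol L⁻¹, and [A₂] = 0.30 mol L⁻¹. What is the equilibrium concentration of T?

At equilibrium, K = [M₂Z]·[A₂]³ / [T]² = 0.43.
(0.034)·(0.30)³ / ([T])² = 0.43
[T]² = 0.00213 ⇒ [T] = 0.046 mol L⁻¹

[T] = 0.046 mol L⁻¹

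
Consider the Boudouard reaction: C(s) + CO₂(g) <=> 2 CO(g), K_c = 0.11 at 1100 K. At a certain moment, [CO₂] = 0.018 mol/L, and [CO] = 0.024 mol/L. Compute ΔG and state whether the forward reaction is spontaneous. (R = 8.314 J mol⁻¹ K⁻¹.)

ΔG = -11.3 kJ/mol; the forward reaction is spontaneous

(C is a pure solid — omitted from Q_c.)
Q_c = [CO]² / [CO₂] = (0.024)² / (0.018) = 0.0320
ΔG = RT ln(Q_c/K_c) = (8.314 J mol⁻¹ K⁻¹)(1100 K) × ln(0.0320/0.11)
   = (9.145 kJ/mol)(-1.235) = -11.3 kJ/mol
ΔG < 0, so the forward reaction is spontaneous (proceeds forward).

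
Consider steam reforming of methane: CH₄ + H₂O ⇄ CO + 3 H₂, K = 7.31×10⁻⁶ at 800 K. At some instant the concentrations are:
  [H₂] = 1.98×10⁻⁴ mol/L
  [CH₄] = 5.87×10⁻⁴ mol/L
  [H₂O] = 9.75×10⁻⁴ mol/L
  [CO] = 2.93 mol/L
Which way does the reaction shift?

Q = [CO]·[H₂]³ / ([CH₄]·[H₂O]) = (2.93)·(1.98×10⁻⁴)³ / ((5.87×10⁻⁴)·(9.75×10⁻⁴)) = 3.97×10⁻⁵
Q = 3.97×10⁻⁵ > K = 7.31×10⁻⁶, so the reverse reaction proceeds.

in the reverse direction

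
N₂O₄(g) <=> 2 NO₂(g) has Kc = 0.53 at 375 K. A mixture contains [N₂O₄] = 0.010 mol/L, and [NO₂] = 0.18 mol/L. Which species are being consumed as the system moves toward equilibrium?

NO₂ (products)

Qc = [NO₂]² / [N₂O₄] = (0.18)² / (0.010) = 3.2
Qc = 3.2 > Kc = 0.53: net reverse reaction.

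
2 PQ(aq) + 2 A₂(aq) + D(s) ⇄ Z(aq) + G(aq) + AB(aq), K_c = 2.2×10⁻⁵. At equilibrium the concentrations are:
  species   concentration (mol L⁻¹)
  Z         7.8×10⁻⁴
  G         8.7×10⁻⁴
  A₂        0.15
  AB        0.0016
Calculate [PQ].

(D is a pure solid — omitted from K_c.)
At equilibrium, K_c = [Z]·[G]·[AB] / ([PQ]²·[A₂]²) = 2.2×10⁻⁵.
(7.8×10⁻⁴)·(8.7×10⁻⁴)·(0.0016) / (([PQ])²·(0.15)²) = 2.2×10⁻⁵
[PQ]² = 0.00219 ⇒ [PQ] = 0.047 mol L⁻¹

[PQ] = 0.047 mol L⁻¹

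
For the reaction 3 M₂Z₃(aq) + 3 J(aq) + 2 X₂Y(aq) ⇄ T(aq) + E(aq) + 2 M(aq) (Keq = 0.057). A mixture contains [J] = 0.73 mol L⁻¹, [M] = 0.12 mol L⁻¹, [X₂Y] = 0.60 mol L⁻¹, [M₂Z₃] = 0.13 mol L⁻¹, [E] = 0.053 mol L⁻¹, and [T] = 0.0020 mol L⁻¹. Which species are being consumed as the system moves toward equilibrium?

Q = [T]·[E]·[M]² / ([M₂Z₃]³·[J]³·[X₂Y]²) = (0.0020)·(0.053)·(0.12)² / ((0.13)³·(0.73)³·(0.60)²) = 0.0050
Q = 0.0050 < Keq = 0.057: net forward reaction.

M₂Z₃, J, X₂Y (reactants)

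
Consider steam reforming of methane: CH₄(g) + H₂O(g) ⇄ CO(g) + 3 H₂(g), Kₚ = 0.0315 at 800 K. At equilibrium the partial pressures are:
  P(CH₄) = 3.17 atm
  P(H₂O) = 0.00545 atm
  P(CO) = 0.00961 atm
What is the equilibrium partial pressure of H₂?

At equilibrium, Kₚ = P(CO)·P(H₂)³ / (P(CH₄)·P(H₂O)) = 0.0315.
(0.00961)·(P(H₂))³ / ((3.17)·(0.00545)) = 0.0315
P(H₂)³ = 0.0566 ⇒ P(H₂) = 0.384 atm

P(H₂) = 0.384 atm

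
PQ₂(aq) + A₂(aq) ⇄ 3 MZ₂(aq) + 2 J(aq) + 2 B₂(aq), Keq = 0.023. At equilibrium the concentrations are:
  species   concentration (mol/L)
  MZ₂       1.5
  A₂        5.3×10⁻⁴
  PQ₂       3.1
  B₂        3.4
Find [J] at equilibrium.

[J] = 9.8×10⁻⁴ mol/L

At equilibrium, Keq = [MZ₂]³·[J]²·[B₂]² / ([PQ₂]·[A₂]) = 0.023.
(1.5)³·([J])²·(3.4)² / ((3.1)·(5.3×10⁻⁴)) = 0.023
[J]² = 9.69×10⁻⁷ ⇒ [J] = 9.8×10⁻⁴ mol/L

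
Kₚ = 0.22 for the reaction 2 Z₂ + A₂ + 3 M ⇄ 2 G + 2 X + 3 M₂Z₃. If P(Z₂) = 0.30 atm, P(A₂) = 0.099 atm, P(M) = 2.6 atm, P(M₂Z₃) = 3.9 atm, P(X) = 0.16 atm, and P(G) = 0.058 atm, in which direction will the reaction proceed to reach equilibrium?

to the right

Qₚ = P(G)²·P(X)²·P(M₂Z₃)³ / (P(Z₂)²·P(A₂)·P(M)³) = (0.058)²·(0.16)²·(3.9)³ / ((0.30)²·(0.099)·(2.6)³) = 0.033
Qₚ = 0.033 < Kₚ = 0.22, so the forward reaction proceeds.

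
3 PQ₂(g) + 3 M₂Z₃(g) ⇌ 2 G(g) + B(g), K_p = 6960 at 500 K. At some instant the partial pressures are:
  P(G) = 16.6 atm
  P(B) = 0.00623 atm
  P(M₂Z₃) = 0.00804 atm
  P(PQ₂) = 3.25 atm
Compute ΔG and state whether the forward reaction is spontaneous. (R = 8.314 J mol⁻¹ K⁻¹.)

Q_p = P(G)²·P(B) / (P(PQ₂)³·P(M₂Z₃)³) = (16.6)²·(0.00623) / ((3.25)³·(0.00804)³) = 96200
ΔG = RT ln(Q_p/K_p) = (8.314 J mol⁻¹ K⁻¹)(500 K) × ln(96200/6960)
   = (4.157 kJ/mol)(2.626) = 10.9 kJ/mol
ΔG > 0, so the forward reaction is non-spontaneous (proceeds in reverse).

ΔG = 10.9 kJ/mol; the forward reaction is non-spontaneous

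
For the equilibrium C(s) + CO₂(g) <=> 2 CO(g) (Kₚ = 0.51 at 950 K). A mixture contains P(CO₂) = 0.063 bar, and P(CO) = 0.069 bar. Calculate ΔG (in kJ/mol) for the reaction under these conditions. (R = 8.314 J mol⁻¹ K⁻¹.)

(C is a pure solid — omitted from Qₚ.)
Qₚ = P(CO)² / P(CO₂) = (0.069)² / (0.063) = 0.0756
ΔG = RT ln(Qₚ/Kₚ) = (8.314 J mol⁻¹ K⁻¹)(950 K) × ln(0.0756/0.51)
   = (7.898 kJ/mol)(-1.909) = -15.1 kJ/mol
ΔG < 0, so the forward reaction is spontaneous (proceeds forward).

ΔG = -15.1 kJ/mol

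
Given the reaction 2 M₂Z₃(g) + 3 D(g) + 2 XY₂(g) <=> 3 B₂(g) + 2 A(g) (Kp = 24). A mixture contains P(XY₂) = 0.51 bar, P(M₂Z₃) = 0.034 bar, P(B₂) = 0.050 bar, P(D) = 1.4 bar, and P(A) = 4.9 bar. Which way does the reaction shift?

Qp = P(B₂)³·P(A)² / (P(M₂Z₃)²·P(D)³·P(XY₂)²) = (0.050)³·(4.9)² / ((0.034)²·(1.4)³·(0.51)²) = 3.6
Qp = 3.6 < Kp = 24, so the forward reaction proceeds.

toward products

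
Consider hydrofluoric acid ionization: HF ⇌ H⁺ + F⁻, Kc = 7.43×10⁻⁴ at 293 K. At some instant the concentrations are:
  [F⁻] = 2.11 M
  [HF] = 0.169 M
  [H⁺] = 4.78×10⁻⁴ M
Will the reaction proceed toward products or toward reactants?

toward reactants

Qc = [H⁺]·[F⁻] / [HF] = (4.78×10⁻⁴)·(2.11) / (0.169) = 0.00597
Qc = 0.00597 > Kc = 7.43×10⁻⁴, so the reverse reaction proceeds.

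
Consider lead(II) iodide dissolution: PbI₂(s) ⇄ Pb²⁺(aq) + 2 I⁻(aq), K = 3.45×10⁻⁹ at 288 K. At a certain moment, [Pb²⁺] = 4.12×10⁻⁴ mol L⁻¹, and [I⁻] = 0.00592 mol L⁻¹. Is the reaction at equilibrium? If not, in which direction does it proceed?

reverse (toward reactants)

(PbI₂ is a pure solid — omitted from Q.)
Q = [Pb²⁺]·[I⁻]² = (4.12×10⁻⁴)·(0.00592)² = 1.44×10⁻⁸
Q = 1.44×10⁻⁸ > K = 3.45×10⁻⁹, so the reverse reaction proceeds.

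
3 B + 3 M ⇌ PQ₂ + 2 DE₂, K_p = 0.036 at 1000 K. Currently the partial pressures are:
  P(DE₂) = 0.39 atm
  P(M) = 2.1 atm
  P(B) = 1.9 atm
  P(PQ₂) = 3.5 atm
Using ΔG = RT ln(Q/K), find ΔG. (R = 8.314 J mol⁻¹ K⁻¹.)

Q_p = P(PQ₂)·P(DE₂)² / (P(B)³·P(M)³) = (3.5)·(0.39)² / ((1.9)³·(2.1)³) = 0.00838
ΔG = RT ln(Q_p/K_p) = (8.314 J mol⁻¹ K⁻¹)(1000 K) × ln(0.00838/0.036)
   = (8.314 kJ/mol)(-1.458) = -12.1 kJ/mol
ΔG < 0, so the forward reaction is spontaneous (proceeds forward).

ΔG = -12.1 kJ/mol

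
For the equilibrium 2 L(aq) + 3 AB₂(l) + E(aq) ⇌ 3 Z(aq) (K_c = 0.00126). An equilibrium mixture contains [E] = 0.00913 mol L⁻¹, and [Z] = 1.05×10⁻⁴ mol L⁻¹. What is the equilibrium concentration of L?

(AB₂ is a pure liquid — omitted from K_c.)
At equilibrium, K_c = [Z]³ / ([L]²·[E]) = 0.00126.
(1.05×10⁻⁴)³ / (([L])²·(0.00913)) = 0.00126
[L]² = 1.01×10⁻⁷ ⇒ [L] = 3.17×10⁻⁴ mol L⁻¹

[L] = 3.17×10⁻⁴ mol L⁻¹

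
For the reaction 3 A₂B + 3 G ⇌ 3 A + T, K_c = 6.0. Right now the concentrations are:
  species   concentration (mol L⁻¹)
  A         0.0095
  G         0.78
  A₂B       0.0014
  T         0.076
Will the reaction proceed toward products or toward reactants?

reverse (toward reactants)

Q_c = [A]³·[T] / ([A₂B]³·[G]³) = (0.0095)³·(0.076) / ((0.0014)³·(0.78)³) = 50
Q_c = 50 > K_c = 6.0, so the reverse reaction proceeds.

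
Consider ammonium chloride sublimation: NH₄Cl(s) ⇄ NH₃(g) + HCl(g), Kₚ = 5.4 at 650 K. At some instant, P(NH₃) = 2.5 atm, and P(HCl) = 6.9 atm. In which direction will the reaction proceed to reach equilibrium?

in the reverse direction

(NH₄Cl is a pure solid — omitted from Qₚ.)
Qₚ = P(NH₃)·P(HCl) = (2.5)·(6.9) = 17
Qₚ = 17 > Kₚ = 5.4, so the reverse reaction proceeds.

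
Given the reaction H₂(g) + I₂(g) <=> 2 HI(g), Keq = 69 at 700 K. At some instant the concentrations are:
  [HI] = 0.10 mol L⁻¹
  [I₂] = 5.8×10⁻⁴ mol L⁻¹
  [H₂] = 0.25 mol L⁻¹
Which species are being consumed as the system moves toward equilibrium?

none (at equilibrium)

Q = [HI]² / ([H₂]·[I₂]) = (0.10)² / ((0.25)·(5.8×10⁻⁴)) = 69
Q = 69 = Keq; the system is at equilibrium.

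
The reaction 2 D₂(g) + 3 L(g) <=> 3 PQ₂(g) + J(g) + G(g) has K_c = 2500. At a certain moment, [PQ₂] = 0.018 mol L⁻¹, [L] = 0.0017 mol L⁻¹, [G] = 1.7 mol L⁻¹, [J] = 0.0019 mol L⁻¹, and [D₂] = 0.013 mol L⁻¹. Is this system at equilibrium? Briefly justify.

no; Q > K, reaction proceeds in reverse

Q_c = [PQ₂]³·[J]·[G] / ([D₂]²·[L]³) = (0.018)³·(0.0019)·(1.7) / ((0.013)²·(0.0017)³) = 23000
Q_c = 23000 > K_c = 2500: net reverse reaction.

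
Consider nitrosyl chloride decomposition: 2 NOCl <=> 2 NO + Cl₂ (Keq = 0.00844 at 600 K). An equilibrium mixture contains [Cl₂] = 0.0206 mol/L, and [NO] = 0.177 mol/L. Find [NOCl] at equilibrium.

[NOCl] = 0.277 mol/L

At equilibrium, Keq = [NO]²·[Cl₂] / [NOCl]² = 0.00844.
(0.177)²·(0.0206) / ([NOCl])² = 0.00844
[NOCl]² = 0.0765 ⇒ [NOCl] = 0.277 mol/L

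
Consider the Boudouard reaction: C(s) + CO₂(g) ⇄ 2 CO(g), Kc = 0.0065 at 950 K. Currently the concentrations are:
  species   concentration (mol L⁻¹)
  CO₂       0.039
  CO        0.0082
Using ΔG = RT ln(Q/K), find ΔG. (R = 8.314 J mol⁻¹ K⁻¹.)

(C is a pure solid — omitted from Qc.)
Qc = [CO]² / [CO₂] = (0.0082)² / (0.039) = 0.00172
ΔG = RT ln(Qc/Kc) = (8.314 J mol⁻¹ K⁻¹)(950 K) × ln(0.00172/0.0065)
   = (7.898 kJ/mol)(-1.329) = -10.5 kJ/mol
ΔG < 0, so the forward reaction is spontaneous (proceeds forward).

ΔG = -10.5 kJ/mol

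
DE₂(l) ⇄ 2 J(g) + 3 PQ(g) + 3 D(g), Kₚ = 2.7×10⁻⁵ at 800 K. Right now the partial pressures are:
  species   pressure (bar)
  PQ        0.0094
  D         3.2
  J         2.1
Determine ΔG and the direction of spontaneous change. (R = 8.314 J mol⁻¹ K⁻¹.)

ΔG = 9.92 kJ/mol; the forward reaction is non-spontaneous

(DE₂ is a pure liquid — omitted from Qₚ.)
Qₚ = P(J)²·P(PQ)³·P(D)³ = (2.1)²·(0.0094)³·(3.2)³ = 1.20×10⁻⁴
ΔG = RT ln(Qₚ/Kₚ) = (8.314 J mol⁻¹ K⁻¹)(800 K) × ln(1.20×10⁻⁴/2.7×10⁻⁵)
   = (6.651 kJ/mol)(1.492) = 9.92 kJ/mol
ΔG > 0, so the forward reaction is non-spontaneous (proceeds in reverse).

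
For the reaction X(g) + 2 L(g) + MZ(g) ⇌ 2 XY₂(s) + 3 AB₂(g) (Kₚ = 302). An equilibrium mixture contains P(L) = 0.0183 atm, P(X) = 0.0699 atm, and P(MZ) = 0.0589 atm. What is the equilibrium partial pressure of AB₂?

(XY₂ is a pure solid — omitted from Kₚ.)
At equilibrium, Kₚ = P(AB₂)³ / (P(X)·P(L)²·P(MZ)) = 302.
(P(AB₂))³ / ((0.0699)·(0.0183)²·(0.0589)) = 302
P(AB₂)³ = 4.16×10⁻⁴ ⇒ P(AB₂) = 0.0747 atm

P(AB₂) = 0.0747 atm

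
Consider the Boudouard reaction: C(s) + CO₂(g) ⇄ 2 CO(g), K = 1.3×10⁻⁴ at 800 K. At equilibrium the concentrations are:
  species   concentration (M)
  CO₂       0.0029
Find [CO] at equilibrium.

(C is a pure solid — omitted from K.)
At equilibrium, K = [CO]² / [CO₂] = 1.3×10⁻⁴.
([CO])² / (0.0029) = 1.3×10⁻⁴
[CO]² = 3.77×10⁻⁷ ⇒ [CO] = 6.1×10⁻⁴ M

[CO] = 6.1×10⁻⁴ M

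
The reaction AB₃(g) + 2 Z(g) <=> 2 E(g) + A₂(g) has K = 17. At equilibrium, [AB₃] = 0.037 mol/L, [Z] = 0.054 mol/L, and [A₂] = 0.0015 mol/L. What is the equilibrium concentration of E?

At equilibrium, K = [E]²·[A₂] / ([AB₃]·[Z]²) = 17.
([E])²·(0.0015) / ((0.037)·(0.054)²) = 17
[E]² = 1.22 ⇒ [E] = 1.1 mol/L

[E] = 1.1 mol/L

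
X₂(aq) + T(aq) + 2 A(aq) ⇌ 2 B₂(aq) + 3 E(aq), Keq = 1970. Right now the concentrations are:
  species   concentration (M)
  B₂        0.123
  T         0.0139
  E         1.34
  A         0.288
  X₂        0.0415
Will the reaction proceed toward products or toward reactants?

forward (toward products)

Q = [B₂]²·[E]³ / ([X₂]·[T]·[A]²) = (0.123)²·(1.34)³ / ((0.0415)·(0.0139)·(0.288)²) = 761
Q = 761 < Keq = 1970, so the forward reaction proceeds.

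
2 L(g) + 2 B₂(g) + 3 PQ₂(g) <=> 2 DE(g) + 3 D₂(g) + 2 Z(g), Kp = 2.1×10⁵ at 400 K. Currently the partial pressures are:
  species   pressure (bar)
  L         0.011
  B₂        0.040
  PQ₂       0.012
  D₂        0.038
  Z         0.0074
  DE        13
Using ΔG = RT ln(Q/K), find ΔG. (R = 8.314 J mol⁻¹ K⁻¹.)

Qp = P(DE)²·P(D₂)³·P(Z)² / (P(L)²·P(B₂)²·P(PQ₂)³) = (13)²·(0.038)³·(0.0074)² / ((0.011)²·(0.040)²·(0.012)³) = 1.52×10⁶
ΔG = RT ln(Qp/Kp) = (8.314 J mol⁻¹ K⁻¹)(400 K) × ln(1.52×10⁶/2.1×10⁵)
   = (3.326 kJ/mol)(1.979) = 6.58 kJ/mol
ΔG > 0, so the forward reaction is non-spontaneous (proceeds in reverse).

ΔG = 6.58 kJ/mol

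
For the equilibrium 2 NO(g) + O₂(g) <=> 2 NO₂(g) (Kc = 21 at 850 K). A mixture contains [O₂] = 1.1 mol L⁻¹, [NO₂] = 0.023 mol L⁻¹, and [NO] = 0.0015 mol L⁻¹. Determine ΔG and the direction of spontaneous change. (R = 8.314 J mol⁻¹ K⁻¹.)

Qc = [NO₂]² / ([NO]²·[O₂]) = (0.023)² / ((0.0015)²·(1.1)) = 214
ΔG = RT ln(Qc/Kc) = (8.314 J mol⁻¹ K⁻¹)(850 K) × ln(214/21)
   = (7.067 kJ/mol)(2.321) = 16.4 kJ/mol
ΔG > 0, so the forward reaction is non-spontaneous (proceeds in reverse).

ΔG = 16.4 kJ/mol; the forward reaction is non-spontaneous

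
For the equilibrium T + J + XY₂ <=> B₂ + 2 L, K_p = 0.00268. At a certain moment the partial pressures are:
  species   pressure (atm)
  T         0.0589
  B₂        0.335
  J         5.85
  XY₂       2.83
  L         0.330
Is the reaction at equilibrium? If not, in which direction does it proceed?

reverse (toward reactants)

Q_p = P(B₂)·P(L)² / (P(T)·P(J)·P(XY₂)) = (0.335)·(0.330)² / ((0.0589)·(5.85)·(2.83)) = 0.0374
Q_p = 0.0374 > K_p = 0.00268, so the reverse reaction proceeds.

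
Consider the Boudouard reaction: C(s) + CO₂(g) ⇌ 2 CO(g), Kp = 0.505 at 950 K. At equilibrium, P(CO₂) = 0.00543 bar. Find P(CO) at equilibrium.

(C is a pure solid — omitted from Kp.)
At equilibrium, Kp = P(CO)² / P(CO₂) = 0.505.
(P(CO))² / (0.00543) = 0.505
P(CO)² = 0.00274 ⇒ P(CO) = 0.0524 bar

P(CO) = 0.0524 bar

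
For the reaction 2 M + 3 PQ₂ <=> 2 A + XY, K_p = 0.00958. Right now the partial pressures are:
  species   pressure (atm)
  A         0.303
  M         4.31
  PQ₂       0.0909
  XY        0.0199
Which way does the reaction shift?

Q_p = P(A)²·P(XY) / (P(M)²·P(PQ₂)³) = (0.303)²·(0.0199) / ((4.31)²·(0.0909)³) = 0.131
Q_p = 0.131 > K_p = 0.00958, so the reverse reaction proceeds.

reverse (toward reactants)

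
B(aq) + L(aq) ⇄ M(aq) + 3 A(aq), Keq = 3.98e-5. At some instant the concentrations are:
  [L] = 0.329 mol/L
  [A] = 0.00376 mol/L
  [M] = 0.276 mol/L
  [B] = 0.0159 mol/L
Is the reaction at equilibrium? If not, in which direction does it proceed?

toward products

Q = [M]·[A]³ / ([B]·[L]) = (0.276)·(0.00376)³ / ((0.0159)·(0.329)) = 2.80e-6
Q = 2.80e-6 < Keq = 3.98e-5, so the forward reaction proceeds.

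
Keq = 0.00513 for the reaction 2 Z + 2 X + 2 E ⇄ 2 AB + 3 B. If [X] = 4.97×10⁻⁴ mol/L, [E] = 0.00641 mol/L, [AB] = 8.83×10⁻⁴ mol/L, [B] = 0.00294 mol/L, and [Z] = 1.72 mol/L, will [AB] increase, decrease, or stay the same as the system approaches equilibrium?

Q = [AB]²·[B]³ / ([Z]²·[X]²·[E]²) = (8.83×10⁻⁴)²·(0.00294)³ / ((1.72)²·(4.97×10⁻⁴)²·(0.00641)²) = 6.60×10⁻⁴
Q = 6.60×10⁻⁴ < Keq = 0.00513: net forward reaction.
AB is a product, so it increases.

increase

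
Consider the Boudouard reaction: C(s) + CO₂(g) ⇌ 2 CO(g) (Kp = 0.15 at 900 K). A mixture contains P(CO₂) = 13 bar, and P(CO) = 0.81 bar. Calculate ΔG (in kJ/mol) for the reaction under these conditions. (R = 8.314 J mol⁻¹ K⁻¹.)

(C is a pure solid — omitted from Qp.)
Qp = P(CO)² / P(CO₂) = (0.81)² / (13) = 0.0505
ΔG = RT ln(Qp/Kp) = (8.314 J mol⁻¹ K⁻¹)(900 K) × ln(0.0505/0.15)
   = (7.483 kJ/mol)(-1.089) = -8.15 kJ/mol
ΔG < 0, so the forward reaction is spontaneous (proceeds forward).

ΔG = -8.15 kJ/mol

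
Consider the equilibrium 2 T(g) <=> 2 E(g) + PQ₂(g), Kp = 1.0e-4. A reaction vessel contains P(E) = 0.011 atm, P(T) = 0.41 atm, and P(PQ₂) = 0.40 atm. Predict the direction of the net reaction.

in the reverse direction

Qp = P(E)²·P(PQ₂) / P(T)² = (0.011)²·(0.40) / (0.41)² = 2.9e-4
Qp = 2.9e-4 > Kp = 1.0e-4, so the reverse reaction proceeds.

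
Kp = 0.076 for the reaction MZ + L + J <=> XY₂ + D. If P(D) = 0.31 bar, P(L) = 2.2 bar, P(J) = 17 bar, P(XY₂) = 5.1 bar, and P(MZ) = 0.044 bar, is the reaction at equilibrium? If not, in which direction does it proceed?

Qp = P(XY₂)·P(D) / (P(MZ)·P(L)·P(J)) = (5.1)·(0.31) / ((0.044)·(2.2)·(17)) = 0.96
Qp = 0.96 > Kp = 0.076, so the reverse reaction proceeds.

reverse (toward reactants)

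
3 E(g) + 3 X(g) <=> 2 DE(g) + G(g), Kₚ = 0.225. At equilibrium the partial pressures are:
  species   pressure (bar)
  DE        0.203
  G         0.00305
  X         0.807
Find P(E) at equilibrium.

P(E) = 0.102 bar

At equilibrium, Kₚ = P(DE)²·P(G) / (P(E)³·P(X)³) = 0.225.
(0.203)²·(0.00305) / ((P(E))³·(0.807)³) = 0.225
P(E)³ = 0.00106 ⇒ P(E) = 0.102 bar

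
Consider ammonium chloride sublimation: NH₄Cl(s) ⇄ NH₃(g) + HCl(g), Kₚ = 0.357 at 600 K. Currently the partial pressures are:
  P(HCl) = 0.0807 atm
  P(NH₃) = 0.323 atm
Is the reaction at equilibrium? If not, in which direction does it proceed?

toward products

(NH₄Cl is a pure solid — omitted from Qₚ.)
Qₚ = P(NH₃)·P(HCl) = (0.323)·(0.0807) = 0.0261
Qₚ = 0.0261 < Kₚ = 0.357, so the forward reaction proceeds.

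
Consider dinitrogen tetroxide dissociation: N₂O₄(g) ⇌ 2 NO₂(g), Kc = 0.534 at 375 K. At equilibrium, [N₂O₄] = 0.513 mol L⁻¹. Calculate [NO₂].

At equilibrium, Kc = [NO₂]² / [N₂O₄] = 0.534.
([NO₂])² / (0.513) = 0.534
[NO₂]² = 0.274 ⇒ [NO₂] = 0.523 mol L⁻¹

[NO₂] = 0.523 mol L⁻¹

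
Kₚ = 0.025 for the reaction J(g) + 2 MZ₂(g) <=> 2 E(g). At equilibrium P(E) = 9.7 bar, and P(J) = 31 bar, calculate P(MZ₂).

P(MZ₂) = 11 bar

At equilibrium, Kₚ = P(E)² / (P(J)·P(MZ₂)²) = 0.025.
(9.7)² / ((31)·(P(MZ₂))²) = 0.025
P(MZ₂)² = 121 ⇒ P(MZ₂) = 11 bar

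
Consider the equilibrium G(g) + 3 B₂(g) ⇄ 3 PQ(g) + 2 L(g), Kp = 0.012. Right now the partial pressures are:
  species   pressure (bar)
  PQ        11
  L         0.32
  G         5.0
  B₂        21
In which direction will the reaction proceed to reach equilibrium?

Qp = P(PQ)³·P(L)² / (P(G)·P(B₂)³) = (11)³·(0.32)² / ((5.0)·(21)³) = 0.0029
Qp = 0.0029 < Kp = 0.012, so the forward reaction proceeds.

to the right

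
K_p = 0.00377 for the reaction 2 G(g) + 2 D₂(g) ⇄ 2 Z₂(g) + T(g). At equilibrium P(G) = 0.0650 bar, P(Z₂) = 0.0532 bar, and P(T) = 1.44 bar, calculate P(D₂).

At equilibrium, K_p = P(Z₂)²·P(T) / (P(G)²·P(D₂)²) = 0.00377.
(0.0532)²·(1.44) / ((0.0650)²·(P(D₂))²) = 0.00377
P(D₂)² = 256 ⇒ P(D₂) = 16.0 bar

P(D₂) = 16.0 bar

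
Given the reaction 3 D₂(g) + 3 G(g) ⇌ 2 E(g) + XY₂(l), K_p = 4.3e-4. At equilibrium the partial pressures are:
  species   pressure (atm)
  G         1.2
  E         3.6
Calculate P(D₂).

P(D₂) = 26 atm

(XY₂ is a pure liquid — omitted from K_p.)
At equilibrium, K_p = P(E)² / (P(D₂)³·P(G)³) = 4.3e-4.
(3.6)² / ((P(D₂))³·(1.2)³) = 4.3e-4
P(D₂)³ = 17400 ⇒ P(D₂) = 26 atm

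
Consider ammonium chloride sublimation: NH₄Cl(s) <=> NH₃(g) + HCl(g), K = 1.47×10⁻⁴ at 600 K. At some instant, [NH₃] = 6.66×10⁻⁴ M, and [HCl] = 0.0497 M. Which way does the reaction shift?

forward (toward products)

(NH₄Cl is a pure solid — omitted from Q.)
Q = [NH₃]·[HCl] = (6.66×10⁻⁴)·(0.0497) = 3.31×10⁻⁵
Q = 3.31×10⁻⁵ < K = 1.47×10⁻⁴, so the forward reaction proceeds.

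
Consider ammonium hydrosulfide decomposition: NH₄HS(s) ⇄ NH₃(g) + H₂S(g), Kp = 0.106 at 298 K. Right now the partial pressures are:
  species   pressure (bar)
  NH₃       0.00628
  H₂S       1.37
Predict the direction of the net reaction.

to the right

(NH₄HS is a pure solid — omitted from Qp.)
Qp = P(NH₃)·P(H₂S) = (0.00628)·(1.37) = 0.00860
Qp = 0.00860 < Kp = 0.106, so the forward reaction proceeds.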